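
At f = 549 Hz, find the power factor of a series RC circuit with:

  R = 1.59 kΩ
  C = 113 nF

Step 1 — Angular frequency: ω = 2π·f = 2π·549 = 3449 rad/s.
Step 2 — Component impedances:
  R: Z = R = 1590 Ω
  C: Z = 1/(jωC) = -j/(ω·C) = 0 - j2565 Ω
Step 3 — Series combination: Z_total = R + C = 1590 - j2565 Ω = 3018∠-58.2° Ω.
Step 4 — Power factor: PF = cos(φ) = Re(Z)/|Z| = 1590/3018 = 0.5268.
Step 5 — Type: Im(Z) = -2565 ⇒ leading (phase φ = -58.2°).

PF = 0.5268 (leading, φ = -58.2°)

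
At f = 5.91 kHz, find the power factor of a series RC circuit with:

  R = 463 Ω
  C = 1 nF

Step 1 — Angular frequency: ω = 2π·f = 2π·5910 = 3.713e+04 rad/s.
Step 2 — Component impedances:
  R: Z = R = 463 Ω
  C: Z = 1/(jωC) = -j/(ω·C) = 0 - j2.693e+04 Ω
Step 3 — Series combination: Z_total = R + C = 463 - j2.693e+04 Ω = 2.693e+04∠-89.0° Ω.
Step 4 — Power factor: PF = cos(φ) = Re(Z)/|Z| = 463/2.693e+04 = 0.01719.
Step 5 — Type: Im(Z) = -2.693e+04 ⇒ leading (phase φ = -89.0°).

PF = 0.01719 (leading, φ = -89.0°)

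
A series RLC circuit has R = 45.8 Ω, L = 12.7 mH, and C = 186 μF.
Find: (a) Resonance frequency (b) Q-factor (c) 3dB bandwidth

Step 1 — Resonance: ω₀ = 1/√(LC) = 1/√(0.0127·0.000186) = 650.6 rad/s.
Step 2 — f₀ = ω₀/(2π) = 103.6 Hz.
Step 3 — Series Q: Q = ω₀L/R = 650.6·0.0127/45.8 = 0.1804.
Step 4 — Bandwidth: Δω = ω₀/Q = 3606 rad/s; BW = Δω/(2π) = 574 Hz.

(a) f₀ = 103.6 Hz  (b) Q = 0.1804  (c) BW = 574 Hz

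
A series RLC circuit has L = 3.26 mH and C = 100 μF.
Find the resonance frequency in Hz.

Step 1 — Resonance condition Im(Z)=0 gives ω₀ = 1/√(LC).
Step 2 — ω₀ = 1/√(0.00326·0.0001) = 1751 rad/s.
Step 3 — f₀ = ω₀/(2π) = 278.7 Hz.

f₀ = 278.7 Hz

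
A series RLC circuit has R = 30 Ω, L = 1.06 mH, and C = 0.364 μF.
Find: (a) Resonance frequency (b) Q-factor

Step 1 — Resonance condition Im(Z)=0 gives ω₀ = 1/√(LC).
Step 2 — ω₀ = 1/√(0.00106·3.64e-07) = 5.091e+04 rad/s.
Step 3 — f₀ = ω₀/(2π) = 8102 Hz.
Step 4 — Series Q: Q = ω₀L/R = 5.091e+04·0.00106/30 = 1.799.

(a) f₀ = 8102 Hz  (b) Q = 1.799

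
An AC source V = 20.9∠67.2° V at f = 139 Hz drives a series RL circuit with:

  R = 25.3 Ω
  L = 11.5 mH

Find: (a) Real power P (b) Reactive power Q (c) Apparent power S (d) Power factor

Step 1 — Angular frequency: ω = 2π·f = 2π·139 = 873.4 rad/s.
Step 2 — Component impedances:
  R: Z = R = 25.3 Ω
  L: Z = jωL = j·873.4·0.0115 = 0 + j10.04 Ω
Step 3 — Series combination: Z_total = R + L = 25.3 + j10.04 Ω = 27.22∠21.7° Ω.
Step 4 — Source phasor: V = 20.9∠67.2° V = 8.099 + j19.27 V.
Step 5 — Current: I = V / Z = 0.5377 + j0.5481 A = 0.7678∠45.5° A.
Step 6 — Complex power: S = V·I* = 14.91 + j5.921 VA.
Step 7 — Real power: P = Re(S) = 14.91 W.
Step 8 — Reactive power: Q = Im(S) = 5.921 VAR.
Step 9 — Apparent power: |S| = 16.05 VA.
Step 10 — Power factor: PF = P/|S| = 0.9294 (lagging).

(a) P = 14.91 W  (b) Q = 5.921 VAR  (c) S = 16.05 VA  (d) PF = 0.9294 (lagging)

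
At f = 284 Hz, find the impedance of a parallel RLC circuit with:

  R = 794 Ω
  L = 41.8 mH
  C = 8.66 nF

Step 1 — Angular frequency: ω = 2π·f = 2π·284 = 1784 rad/s.
Step 2 — Component impedances:
  R: Z = R = 794 Ω
  L: Z = jωL = j·1784·0.0418 = 0 + j74.59 Ω
  C: Z = 1/(jωC) = -j/(ω·C) = 0 - j6.471e+04 Ω
Step 3 — Parallel combination: 1/Z_total = 1/R + 1/L + 1/C; Z_total = 6.962 + j74.02 Ω = 74.35∠84.6° Ω.

Z = 6.962 + j74.02 Ω = 74.35∠84.6° Ω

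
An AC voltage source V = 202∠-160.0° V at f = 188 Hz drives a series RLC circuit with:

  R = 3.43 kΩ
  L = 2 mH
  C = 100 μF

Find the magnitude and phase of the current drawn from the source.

Step 1 — Angular frequency: ω = 2π·f = 2π·188 = 1181 rad/s.
Step 2 — Component impedances:
  R: Z = R = 3430 Ω
  L: Z = jωL = j·1181·0.002 = 0 + j2.362 Ω
  C: Z = 1/(jωC) = -j/(ω·C) = 0 - j8.466 Ω
Step 3 — Series combination: Z_total = R + L + C = 3430 - j6.103 Ω = 3430∠-0.1° Ω.
Step 4 — Source phasor: V = 202∠-160.0° V = -189.8 - j69.09 V.
Step 5 — Ohm's law: I = V / Z_total = (-189.8 - j69.09) / (3430 - j6.103) = -0.0553 - j0.02024 A.
Step 6 — Convert to polar: |I| = 0.05889 A, ∠I = -159.9°.

I = 0.05889∠-159.9° A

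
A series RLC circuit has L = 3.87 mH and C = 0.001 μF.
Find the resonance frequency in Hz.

Step 1 — Resonance condition Im(Z)=0 gives ω₀ = 1/√(LC).
Step 2 — ω₀ = 1/√(0.00387·1e-09) = 5.083e+05 rad/s.
Step 3 — f₀ = ω₀/(2π) = 8.09e+04 Hz.

f₀ = 8.09e+04 Hz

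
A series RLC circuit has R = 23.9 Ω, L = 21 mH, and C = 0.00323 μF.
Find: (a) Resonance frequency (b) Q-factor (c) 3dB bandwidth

Step 1 — Resonance condition Im(Z)=0 gives ω₀ = 1/√(LC).
Step 2 — ω₀ = 1/√(0.021·3.23e-09) = 1.214e+05 rad/s.
Step 3 — f₀ = ω₀/(2π) = 1.932e+04 Hz.
Step 4 — Series Q: Q = ω₀L/R = 1.214e+05·0.021/23.9 = 106.7.
Step 5 — 3dB bandwidth: Δω = ω₀/Q = 1138 rad/s; BW = Δω/(2π) = 181.1 Hz.

(a) f₀ = 1.932e+04 Hz  (b) Q = 106.7  (c) BW = 181.1 Hz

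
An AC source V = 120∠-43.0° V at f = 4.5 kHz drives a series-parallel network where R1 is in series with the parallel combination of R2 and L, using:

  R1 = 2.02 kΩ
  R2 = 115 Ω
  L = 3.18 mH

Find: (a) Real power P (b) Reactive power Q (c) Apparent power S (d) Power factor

Step 1 — Angular frequency: ω = 2π·f = 2π·4500 = 2.827e+04 rad/s.
Step 2 — Component impedances:
  R1: Z = R = 2020 Ω
  R2: Z = R = 115 Ω
  L: Z = jωL = j·2.827e+04·0.00318 = 0 + j89.91 Ω
Step 3 — Parallel branch: R2 || L = 1/(1/R2 + 1/L) = 43.63 + j55.8 Ω.
Step 4 — Series with R1: Z_total = R1 + (R2 || L) = 2064 + j55.8 Ω = 2064∠1.5° Ω.
Step 5 — Source phasor: V = 120∠-43.0° V = 87.76 - j81.84 V.
Step 6 — Current: I = V / Z = 0.04143 - j0.04078 A = 0.05813∠-44.5° A.
Step 7 — Complex power: S = V·I* = 6.973 + j0.1886 VA.
Step 8 — Real power: P = Re(S) = 6.973 W.
Step 9 — Reactive power: Q = Im(S) = 0.1886 VAR.
Step 10 — Apparent power: |S| = 6.975 VA.
Step 11 — Power factor: PF = P/|S| = 0.9996 (lagging).

(a) P = 6.973 W  (b) Q = 0.1886 VAR  (c) S = 6.975 VA  (d) PF = 0.9996 (lagging)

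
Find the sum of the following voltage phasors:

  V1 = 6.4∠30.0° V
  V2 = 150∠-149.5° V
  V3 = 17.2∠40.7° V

Step 1 — Convert each phasor to rectangular form:
  V1 = 6.4·(cos(30.0°) + j·sin(30.0°)) = 5.543 + j3.2 V
  V2 = 150·(cos(-149.5°) + j·sin(-149.5°)) = -129.2 - j76.13 V
  V3 = 17.2·(cos(40.7°) + j·sin(40.7°)) = 13.04 + j11.22 V
Step 2 — Sum components: V_total = -110.7 - j61.71 V.
Step 3 — Convert to polar: |V_total| = 126.7 V, ∠V_total = -150.9°.

V_total = 126.7∠-150.9° V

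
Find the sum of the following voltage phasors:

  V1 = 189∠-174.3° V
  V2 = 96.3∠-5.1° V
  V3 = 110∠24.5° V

Step 1 — Convert each phasor to rectangular form:
  V1 = 189·(cos(-174.3°) + j·sin(-174.3°)) = -188.1 - j18.77 V
  V2 = 96.3·(cos(-5.1°) + j·sin(-5.1°)) = 95.92 - j8.561 V
  V3 = 110·(cos(24.5°) + j·sin(24.5°)) = 100.1 + j45.62 V
Step 2 — Sum components: V_total = 7.949 + j18.28 V.
Step 3 — Convert to polar: |V_total| = 19.94 V, ∠V_total = 66.5°.

V_total = 19.94∠66.5° V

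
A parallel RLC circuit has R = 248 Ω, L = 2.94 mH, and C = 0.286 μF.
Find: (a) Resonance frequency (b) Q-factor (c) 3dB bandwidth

Step 1 — Resonance: ω₀ = 1/√(LC) = 1/√(0.00294·2.86e-07) = 3.449e+04 rad/s.
Step 2 — f₀ = ω₀/(2π) = 5489 Hz.
Step 3 — Parallel Q: Q = R/(ω₀L) = 248/(3.449e+04·0.00294) = 2.446.
Step 4 — Bandwidth: Δω = ω₀/Q = 1.41e+04 rad/s; BW = Δω/(2π) = 2244 Hz.

(a) f₀ = 5489 Hz  (b) Q = 2.446  (c) BW = 2244 Hz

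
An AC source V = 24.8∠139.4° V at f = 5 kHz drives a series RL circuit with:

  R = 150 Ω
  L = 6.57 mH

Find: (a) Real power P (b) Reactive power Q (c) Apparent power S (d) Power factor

Step 1 — Angular frequency: ω = 2π·f = 2π·5000 = 3.142e+04 rad/s.
Step 2 — Component impedances:
  R: Z = R = 150 Ω
  L: Z = jωL = j·3.142e+04·0.00657 = 0 + j206.4 Ω
Step 3 — Series combination: Z_total = R + L = 150 + j206.4 Ω = 255.2∠54.0° Ω.
Step 4 — Source phasor: V = 24.8∠139.4° V = -18.83 + j16.14 V.
Step 5 — Current: I = V / Z = 0.007783 + j0.09689 A = 0.0972∠85.4° A.
Step 6 — Complex power: S = V·I* = 1.417 + j1.95 VA.
Step 7 — Real power: P = Re(S) = 1.417 W.
Step 8 — Reactive power: Q = Im(S) = 1.95 VAR.
Step 9 — Apparent power: |S| = 2.41 VA.
Step 10 — Power factor: PF = P/|S| = 0.5879 (lagging).

(a) P = 1.417 W  (b) Q = 1.95 VAR  (c) S = 2.41 VA  (d) PF = 0.5879 (lagging)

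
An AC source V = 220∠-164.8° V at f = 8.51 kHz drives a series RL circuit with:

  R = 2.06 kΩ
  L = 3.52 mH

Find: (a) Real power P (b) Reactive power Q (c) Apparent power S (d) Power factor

Step 1 — Angular frequency: ω = 2π·f = 2π·8510 = 5.347e+04 rad/s.
Step 2 — Component impedances:
  R: Z = R = 2060 Ω
  L: Z = jωL = j·5.347e+04·0.00352 = 0 + j188.2 Ω
Step 3 — Series combination: Z_total = R + L = 2060 + j188.2 Ω = 2069∠5.2° Ω.
Step 4 — Source phasor: V = 220∠-164.8° V = -212.3 - j57.68 V.
Step 5 — Current: I = V / Z = -0.1047 - j0.01843 A = 0.1064∠-170.0° A.
Step 6 — Complex power: S = V·I* = 23.3 + j2.129 VA.
Step 7 — Real power: P = Re(S) = 23.3 W.
Step 8 — Reactive power: Q = Im(S) = 2.129 VAR.
Step 9 — Apparent power: |S| = 23.4 VA.
Step 10 — Power factor: PF = P/|S| = 0.9959 (lagging).

(a) P = 23.3 W  (b) Q = 2.129 VAR  (c) S = 23.4 VA  (d) PF = 0.9959 (lagging)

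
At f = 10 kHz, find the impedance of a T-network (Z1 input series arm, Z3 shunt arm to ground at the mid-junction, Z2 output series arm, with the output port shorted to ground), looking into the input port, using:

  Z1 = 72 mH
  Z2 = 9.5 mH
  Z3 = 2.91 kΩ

Step 1 — Angular frequency: ω = 2π·f = 2π·1e+04 = 6.283e+04 rad/s.
Step 2 — Component impedances:
  Z1: Z = jωL = j·6.283e+04·0.072 = 0 + j4524 Ω
  Z2: Z = jωL = j·6.283e+04·0.0095 = 0 + j596.9 Ω
  Z3: Z = R = 2910 Ω
Step 3 — With the output port shorted to ground, the output series arm Z2 runs from the junction to ground; the shunt arm Z3 also runs from the junction to ground. They appear in parallel: Z3 || Z2 = 117.5 + j572.8 Ω.
Step 4 — Series with input arm Z1: Z_in = Z1 + (Z3 || Z2) = 117.5 + j5097 Ω = 5098∠88.7° Ω.

Z = 117.5 + j5097 Ω = 5098∠88.7° Ω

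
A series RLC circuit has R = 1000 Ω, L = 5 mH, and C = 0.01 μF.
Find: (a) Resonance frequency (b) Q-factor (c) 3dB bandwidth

Step 1 — Resonance condition Im(Z)=0 gives ω₀ = 1/√(LC).
Step 2 — ω₀ = 1/√(0.005·1e-08) = 1.414e+05 rad/s.
Step 3 — f₀ = ω₀/(2π) = 2.251e+04 Hz.
Step 4 — Series Q: Q = ω₀L/R = 1.414e+05·0.005/1000 = 0.7071.
Step 5 — 3dB bandwidth: Δω = ω₀/Q = 2e+05 rad/s; BW = Δω/(2π) = 3.183e+04 Hz.

(a) f₀ = 2.251e+04 Hz  (b) Q = 0.7071  (c) BW = 3.183e+04 Hz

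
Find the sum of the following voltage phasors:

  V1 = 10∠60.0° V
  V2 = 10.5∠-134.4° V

Step 1 — Convert each phasor to rectangular form:
  V1 = 10·(cos(60.0°) + j·sin(60.0°)) = 5 + j8.66 V
  V2 = 10.5·(cos(-134.4°) + j·sin(-134.4°)) = -7.346 - j7.502 V
Step 2 — Sum components: V_total = -2.346 + j1.158 V.
Step 3 — Convert to polar: |V_total| = 2.617 V, ∠V_total = 153.7°.

V_total = 2.617∠153.7° V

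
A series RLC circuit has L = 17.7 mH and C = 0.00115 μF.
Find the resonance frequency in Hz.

Step 1 — Resonance condition Im(Z)=0 gives ω₀ = 1/√(LC).
Step 2 — ω₀ = 1/√(0.0177·1.15e-09) = 2.216e+05 rad/s.
Step 3 — f₀ = ω₀/(2π) = 3.528e+04 Hz.

f₀ = 3.528e+04 Hz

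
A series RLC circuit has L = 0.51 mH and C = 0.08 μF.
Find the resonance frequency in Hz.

Step 1 — Resonance condition Im(Z)=0 gives ω₀ = 1/√(LC).
Step 2 — ω₀ = 1/√(0.00051·8e-08) = 1.566e+05 rad/s.
Step 3 — f₀ = ω₀/(2π) = 2.492e+04 Hz.

f₀ = 2.492e+04 Hz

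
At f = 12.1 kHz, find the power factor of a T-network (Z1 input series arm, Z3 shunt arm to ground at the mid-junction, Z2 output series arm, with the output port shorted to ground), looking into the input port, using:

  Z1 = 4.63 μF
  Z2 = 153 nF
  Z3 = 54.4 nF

Step 1 — Angular frequency: ω = 2π·f = 2π·1.21e+04 = 7.603e+04 rad/s.
Step 2 — Component impedances:
  Z1: Z = 1/(jωC) = -j/(ω·C) = 0 - j2.841 Ω
  Z2: Z = 1/(jωC) = -j/(ω·C) = 0 - j85.97 Ω
  Z3: Z = 1/(jωC) = -j/(ω·C) = 0 - j241.8 Ω
Step 3 — With the output port shorted to ground, the output series arm Z2 runs from the junction to ground; the shunt arm Z3 also runs from the junction to ground. They appear in parallel: Z3 || Z2 = 0 - j63.42 Ω.
Step 4 — Series with input arm Z1: Z_in = Z1 + (Z3 || Z2) = 0 - j66.26 Ω = 66.26∠-90.0° Ω.
Step 5 — Power factor: PF = cos(φ) = Re(Z)/|Z| = 0/66.26 = 0.
Step 6 — Type: Im(Z) = -66.26 ⇒ leading (phase φ = -90.0°).

PF = 0 (leading, φ = -90.0°)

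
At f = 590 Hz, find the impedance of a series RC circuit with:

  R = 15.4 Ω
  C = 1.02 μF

Step 1 — Angular frequency: ω = 2π·f = 2π·590 = 3707 rad/s.
Step 2 — Component impedances:
  R: Z = R = 15.4 Ω
  C: Z = 1/(jωC) = -j/(ω·C) = 0 - j264.5 Ω
Step 3 — Series combination: Z_total = R + C = 15.4 - j264.5 Ω = 264.9∠-86.7° Ω.

Z = 15.4 - j264.5 Ω = 264.9∠-86.7° Ω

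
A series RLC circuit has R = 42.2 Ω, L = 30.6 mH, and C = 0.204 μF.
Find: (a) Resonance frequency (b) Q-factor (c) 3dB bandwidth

Step 1 — Resonance condition Im(Z)=0 gives ω₀ = 1/√(LC).
Step 2 — ω₀ = 1/√(0.0306·2.04e-07) = 1.266e+04 rad/s.
Step 3 — f₀ = ω₀/(2π) = 2014 Hz.
Step 4 — Series Q: Q = ω₀L/R = 1.266e+04·0.0306/42.2 = 9.178.
Step 5 — 3dB bandwidth: Δω = ω₀/Q = 1379 rad/s; BW = Δω/(2π) = 219.5 Hz.

(a) f₀ = 2014 Hz  (b) Q = 9.178  (c) BW = 219.5 Hz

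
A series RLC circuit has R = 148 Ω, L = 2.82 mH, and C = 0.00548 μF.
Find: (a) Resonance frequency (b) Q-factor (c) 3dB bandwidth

Step 1 — Resonance condition Im(Z)=0 gives ω₀ = 1/√(LC).
Step 2 — ω₀ = 1/√(0.00282·5.48e-09) = 2.544e+05 rad/s.
Step 3 — f₀ = ω₀/(2π) = 4.049e+04 Hz.
Step 4 — Series Q: Q = ω₀L/R = 2.544e+05·0.00282/148 = 4.847.
Step 5 — 3dB bandwidth: Δω = ω₀/Q = 5.248e+04 rad/s; BW = Δω/(2π) = 8353 Hz.

(a) f₀ = 4.049e+04 Hz  (b) Q = 4.847  (c) BW = 8353 Hz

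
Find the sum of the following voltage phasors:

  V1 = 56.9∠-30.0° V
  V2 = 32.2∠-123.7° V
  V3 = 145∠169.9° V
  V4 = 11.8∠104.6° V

Step 1 — Convert each phasor to rectangular form:
  V1 = 56.9·(cos(-30.0°) + j·sin(-30.0°)) = 49.28 - j28.45 V
  V2 = 32.2·(cos(-123.7°) + j·sin(-123.7°)) = -17.87 - j26.79 V
  V3 = 145·(cos(169.9°) + j·sin(169.9°)) = -142.8 + j25.43 V
  V4 = 11.8·(cos(104.6°) + j·sin(104.6°)) = -2.974 + j11.42 V
Step 2 — Sum components: V_total = -114.3 - j18.39 V.
Step 3 — Convert to polar: |V_total| = 115.8 V, ∠V_total = -170.9°.

V_total = 115.8∠-170.9° V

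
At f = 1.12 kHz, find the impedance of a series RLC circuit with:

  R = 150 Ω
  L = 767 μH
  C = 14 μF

Step 1 — Angular frequency: ω = 2π·f = 2π·1120 = 7037 rad/s.
Step 2 — Component impedances:
  R: Z = R = 150 Ω
  L: Z = jωL = j·7037·0.000767 = 0 + j5.398 Ω
  C: Z = 1/(jωC) = -j/(ω·C) = 0 - j10.15 Ω
Step 3 — Series combination: Z_total = R + L + C = 150 - j4.753 Ω = 150.1∠-1.8° Ω.

Z = 150 - j4.753 Ω = 150.1∠-1.8° Ω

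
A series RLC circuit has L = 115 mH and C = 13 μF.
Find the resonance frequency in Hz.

Step 1 — Resonance condition Im(Z)=0 gives ω₀ = 1/√(LC).
Step 2 — ω₀ = 1/√(0.115·1.3e-05) = 817.9 rad/s.
Step 3 — f₀ = ω₀/(2π) = 130.2 Hz.

f₀ = 130.2 Hz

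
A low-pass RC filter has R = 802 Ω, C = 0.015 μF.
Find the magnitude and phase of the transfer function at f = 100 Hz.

Step 1 — Angular frequency: ω = 2π·100 = 628.3 rad/s.
Step 2 — Transfer function: H(jω) = 1/(1 + jωRC).
Step 3 — Denominator: 1 + jωRC = 1 + j·628.3·802·1.5e-08 = 1 + j0.007559.
Step 4 — H = 0.9999 - j0.007558.
Step 5 — Magnitude: |H| = 1 (-0.0 dB); phase: φ = -0.4°.

|H| = 1 (-0.0 dB), φ = -0.4°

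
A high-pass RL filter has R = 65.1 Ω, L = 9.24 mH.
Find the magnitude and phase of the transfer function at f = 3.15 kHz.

Step 1 — Angular frequency: ω = 2π·3150 = 1.979e+04 rad/s.
Step 2 — Transfer function: H(jω) = jωL/(R + jωL).
Step 3 — Numerator jωL = j·182.9; denominator R + jωL = 65.1 + j182.9.
Step 4 — H = 0.8875 + j0.3159.
Step 5 — Magnitude: |H| = 0.9421 (-0.5 dB); phase: φ = 19.6°.

|H| = 0.9421 (-0.5 dB), φ = 19.6°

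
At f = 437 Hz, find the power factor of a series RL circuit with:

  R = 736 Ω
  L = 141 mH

Step 1 — Angular frequency: ω = 2π·f = 2π·437 = 2746 rad/s.
Step 2 — Component impedances:
  R: Z = R = 736 Ω
  L: Z = jωL = j·2746·0.141 = 0 + j387.2 Ω
Step 3 — Series combination: Z_total = R + L = 736 + j387.2 Ω = 831.6∠27.7° Ω.
Step 4 — Power factor: PF = cos(φ) = Re(Z)/|Z| = 736/831.6 = 0.885.
Step 5 — Type: Im(Z) = 387.2 ⇒ lagging (phase φ = 27.7°).

PF = 0.885 (lagging, φ = 27.7°)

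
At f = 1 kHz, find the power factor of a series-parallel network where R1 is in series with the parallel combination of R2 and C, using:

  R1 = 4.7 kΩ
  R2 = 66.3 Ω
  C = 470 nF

Step 1 — Angular frequency: ω = 2π·f = 2π·1000 = 6283 rad/s.
Step 2 — Component impedances:
  R1: Z = R = 4700 Ω
  R2: Z = R = 66.3 Ω
  C: Z = 1/(jωC) = -j/(ω·C) = 0 - j338.6 Ω
Step 3 — Parallel branch: R2 || C = 1/(1/R2 + 1/C) = 63.85 - j12.5 Ω.
Step 4 — Series with R1: Z_total = R1 + (R2 || C) = 4764 - j12.5 Ω = 4764∠-0.2° Ω.
Step 5 — Power factor: PF = cos(φ) = Re(Z)/|Z| = 4764/4764 = 1.
Step 6 — Type: Im(Z) = -12.5 ⇒ leading (phase φ = -0.2°).

PF = 1 (leading, φ = -0.2°)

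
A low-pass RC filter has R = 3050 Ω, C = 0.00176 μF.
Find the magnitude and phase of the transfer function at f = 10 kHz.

Step 1 — Angular frequency: ω = 2π·1e+04 = 6.283e+04 rad/s.
Step 2 — Transfer function: H(jω) = 1/(1 + jωRC).
Step 3 — Denominator: 1 + jωRC = 1 + j·6.283e+04·3050·1.76e-09 = 1 + j0.3373.
Step 4 — H = 0.8979 - j0.3028.
Step 5 — Magnitude: |H| = 0.9476 (-0.5 dB); phase: φ = -18.6°.

|H| = 0.9476 (-0.5 dB), φ = -18.6°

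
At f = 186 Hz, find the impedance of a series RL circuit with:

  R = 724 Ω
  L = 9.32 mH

Step 1 — Angular frequency: ω = 2π·f = 2π·186 = 1169 rad/s.
Step 2 — Component impedances:
  R: Z = R = 724 Ω
  L: Z = jωL = j·1169·0.00932 = 0 + j10.89 Ω
Step 3 — Series combination: Z_total = R + L = 724 + j10.89 Ω = 724.1∠0.9° Ω.

Z = 724 + j10.89 Ω = 724.1∠0.9° Ω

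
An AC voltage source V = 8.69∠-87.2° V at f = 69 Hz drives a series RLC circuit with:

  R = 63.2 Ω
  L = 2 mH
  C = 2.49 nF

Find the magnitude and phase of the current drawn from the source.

Step 1 — Angular frequency: ω = 2π·f = 2π·69 = 433.5 rad/s.
Step 2 — Component impedances:
  R: Z = R = 63.2 Ω
  L: Z = jωL = j·433.5·0.002 = 0 + j0.8671 Ω
  C: Z = 1/(jωC) = -j/(ω·C) = 0 - j9.263e+05 Ω
Step 3 — Series combination: Z_total = R + L + C = 63.2 - j9.263e+05 Ω = 9.263e+05∠-90.0° Ω.
Step 4 — Source phasor: V = 8.69∠-87.2° V = 0.4245 - j8.68 V.
Step 5 — Ohm's law: I = V / Z_total = (0.4245 - j8.68) / (63.2 - j9.263e+05) = 9.37e-06 + j4.576e-07 A.
Step 6 — Convert to polar: |I| = 9.381e-06 A, ∠I = 2.8°.

I = 9.381e-06∠2.8° A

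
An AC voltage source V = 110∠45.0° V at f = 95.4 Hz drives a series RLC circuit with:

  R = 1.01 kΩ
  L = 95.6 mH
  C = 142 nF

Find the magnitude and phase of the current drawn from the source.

Step 1 — Angular frequency: ω = 2π·f = 2π·95.4 = 599.4 rad/s.
Step 2 — Component impedances:
  R: Z = R = 1010 Ω
  L: Z = jωL = j·599.4·0.0956 = 0 + j57.3 Ω
  C: Z = 1/(jωC) = -j/(ω·C) = 0 - j1.175e+04 Ω
Step 3 — Series combination: Z_total = R + L + C = 1010 - j1.169e+04 Ω = 1.173e+04∠-85.1° Ω.
Step 4 — Source phasor: V = 110∠45.0° V = 77.78 + j77.78 V.
Step 5 — Ohm's law: I = V / Z_total = (77.78 + j77.78) / (1010 - j1.169e+04) = -0.006033 + j0.007174 A.
Step 6 — Convert to polar: |I| = 0.009374 A, ∠I = 130.1°.

I = 0.009374∠130.1° A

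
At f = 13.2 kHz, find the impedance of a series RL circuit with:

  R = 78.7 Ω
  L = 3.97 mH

Step 1 — Angular frequency: ω = 2π·f = 2π·1.32e+04 = 8.294e+04 rad/s.
Step 2 — Component impedances:
  R: Z = R = 78.7 Ω
  L: Z = jωL = j·8.294e+04·0.00397 = 0 + j329.3 Ω
Step 3 — Series combination: Z_total = R + L = 78.7 + j329.3 Ω = 338.5∠76.6° Ω.

Z = 78.7 + j329.3 Ω = 338.5∠76.6° Ω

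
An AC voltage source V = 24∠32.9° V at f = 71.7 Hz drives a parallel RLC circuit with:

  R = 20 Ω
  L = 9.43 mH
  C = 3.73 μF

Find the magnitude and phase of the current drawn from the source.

Step 1 — Angular frequency: ω = 2π·f = 2π·71.7 = 450.5 rad/s.
Step 2 — Component impedances:
  R: Z = R = 20 Ω
  L: Z = jωL = j·450.5·0.00943 = 0 + j4.248 Ω
  C: Z = 1/(jωC) = -j/(ω·C) = 0 - j595.1 Ω
Step 3 — Parallel combination: 1/Z_total = 1/R + 1/L + 1/C; Z_total = 0.8753 + j4.092 Ω = 4.184∠77.9° Ω.
Step 4 — Source phasor: V = 24∠32.9° V = 20.15 + j13.04 V.
Step 5 — Ohm's law: I = V / Z_total = (20.15 + j13.04) / (0.8753 + j4.092) = 4.054 - j4.058 A.
Step 6 — Convert to polar: |I| = 5.736 A, ∠I = -45.0°.

I = 5.736∠-45.0° A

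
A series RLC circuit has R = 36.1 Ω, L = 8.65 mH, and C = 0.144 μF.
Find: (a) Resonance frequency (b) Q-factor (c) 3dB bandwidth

Step 1 — Resonance: ω₀ = 1/√(LC) = 1/√(0.00865·1.44e-07) = 2.833e+04 rad/s.
Step 2 — f₀ = ω₀/(2π) = 4510 Hz.
Step 3 — Series Q: Q = ω₀L/R = 2.833e+04·0.00865/36.1 = 6.789.
Step 4 — Bandwidth: Δω = ω₀/Q = 4173 rad/s; BW = Δω/(2π) = 664.2 Hz.

(a) f₀ = 4510 Hz  (b) Q = 6.789  (c) BW = 664.2 Hz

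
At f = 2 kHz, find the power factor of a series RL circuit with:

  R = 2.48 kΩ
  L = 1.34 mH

Step 1 — Angular frequency: ω = 2π·f = 2π·2000 = 1.257e+04 rad/s.
Step 2 — Component impedances:
  R: Z = R = 2480 Ω
  L: Z = jωL = j·1.257e+04·0.00134 = 0 + j16.84 Ω
Step 3 — Series combination: Z_total = R + L = 2480 + j16.84 Ω = 2480∠0.4° Ω.
Step 4 — Power factor: PF = cos(φ) = Re(Z)/|Z| = 2480/2480 = 1.
Step 5 — Type: Im(Z) = 16.84 ⇒ lagging (phase φ = 0.4°).

PF = 1 (lagging, φ = 0.4°)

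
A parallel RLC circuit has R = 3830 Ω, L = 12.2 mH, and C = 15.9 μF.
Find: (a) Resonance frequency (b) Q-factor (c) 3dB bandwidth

Step 1 — Resonance: ω₀ = 1/√(LC) = 1/√(0.0122·1.59e-05) = 2271 rad/s.
Step 2 — f₀ = ω₀/(2π) = 361.4 Hz.
Step 3 — Parallel Q: Q = R/(ω₀L) = 3830/(2271·0.0122) = 138.3.
Step 4 — Bandwidth: Δω = ω₀/Q = 16.42 rad/s; BW = Δω/(2π) = 2.614 Hz.

(a) f₀ = 361.4 Hz  (b) Q = 138.3  (c) BW = 2.614 Hz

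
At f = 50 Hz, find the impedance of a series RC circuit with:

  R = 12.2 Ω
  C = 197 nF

Step 1 — Angular frequency: ω = 2π·f = 2π·50 = 314.2 rad/s.
Step 2 — Component impedances:
  R: Z = R = 12.2 Ω
  C: Z = 1/(jωC) = -j/(ω·C) = 0 - j1.616e+04 Ω
Step 3 — Series combination: Z_total = R + C = 12.2 - j1.616e+04 Ω = 1.616e+04∠-90.0° Ω.

Z = 12.2 - j1.616e+04 Ω = 1.616e+04∠-90.0° Ω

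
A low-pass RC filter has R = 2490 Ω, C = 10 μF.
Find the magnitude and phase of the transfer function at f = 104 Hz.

Step 1 — Angular frequency: ω = 2π·104 = 653.5 rad/s.
Step 2 — Transfer function: H(jω) = 1/(1 + jωRC).
Step 3 — Denominator: 1 + jωRC = 1 + j·653.5·2490·1e-05 = 1 + j16.27.
Step 4 — H = 0.003763 - j0.06123.
Step 5 — Magnitude: |H| = 0.06134 (-24.2 dB); phase: φ = -86.5°.

|H| = 0.06134 (-24.2 dB), φ = -86.5°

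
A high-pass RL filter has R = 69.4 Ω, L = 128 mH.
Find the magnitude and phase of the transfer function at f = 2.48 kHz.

Step 1 — Angular frequency: ω = 2π·2480 = 1.558e+04 rad/s.
Step 2 — Transfer function: H(jω) = jωL/(R + jωL).
Step 3 — Numerator jωL = j·1995; denominator R + jωL = 69.4 + j1995.
Step 4 — H = 0.9988 + j0.03475.
Step 5 — Magnitude: |H| = 0.9994 (-0.0 dB); phase: φ = 2.0°.

|H| = 0.9994 (-0.0 dB), φ = 2.0°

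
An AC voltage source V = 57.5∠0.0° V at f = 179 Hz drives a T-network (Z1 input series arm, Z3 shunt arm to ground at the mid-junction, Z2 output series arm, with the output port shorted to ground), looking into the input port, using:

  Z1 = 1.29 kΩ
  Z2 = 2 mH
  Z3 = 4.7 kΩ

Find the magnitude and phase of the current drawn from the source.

Step 1 — Angular frequency: ω = 2π·f = 2π·179 = 1125 rad/s.
Step 2 — Component impedances:
  Z1: Z = R = 1290 Ω
  Z2: Z = jωL = j·1125·0.002 = 0 + j2.249 Ω
  Z3: Z = R = 4700 Ω
Step 3 — With the output port shorted to ground, the output series arm Z2 runs from the junction to ground; the shunt arm Z3 also runs from the junction to ground. They appear in parallel: Z3 || Z2 = 0.001077 + j2.249 Ω.
Step 4 — Series with input arm Z1: Z_in = Z1 + (Z3 || Z2) = 1290 + j2.249 Ω = 1290∠0.1° Ω.
Step 5 — Source phasor: V = 57.5∠0.0° V = 57.5 V.
Step 6 — Ohm's law: I = V / Z_total = (57.5) / (1290 + j2.249) = 0.04457 - j7.772e-05 A.
Step 7 — Convert to polar: |I| = 0.04457 A, ∠I = -0.1°.

I = 0.04457∠-0.1° A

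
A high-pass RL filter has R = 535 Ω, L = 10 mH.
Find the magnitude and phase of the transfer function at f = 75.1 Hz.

Step 1 — Angular frequency: ω = 2π·75.1 = 471.9 rad/s.
Step 2 — Transfer function: H(jω) = jωL/(R + jωL).
Step 3 — Numerator jωL = j·4.719; denominator R + jωL = 535 + j4.719.
Step 4 — H = 7.779e-05 + j0.008819.
Step 5 — Magnitude: |H| = 0.00882 (-41.1 dB); phase: φ = 89.5°.

|H| = 0.00882 (-41.1 dB), φ = 89.5°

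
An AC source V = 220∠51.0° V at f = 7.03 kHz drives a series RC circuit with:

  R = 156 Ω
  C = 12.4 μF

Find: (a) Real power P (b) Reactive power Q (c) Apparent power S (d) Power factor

Step 1 — Angular frequency: ω = 2π·f = 2π·7030 = 4.417e+04 rad/s.
Step 2 — Component impedances:
  R: Z = R = 156 Ω
  C: Z = 1/(jωC) = -j/(ω·C) = 0 - j1.826 Ω
Step 3 — Series combination: Z_total = R + C = 156 - j1.826 Ω = 156∠-0.7° Ω.
Step 4 — Source phasor: V = 220∠51.0° V = 138.5 + j171 V.
Step 5 — Current: I = V / Z = 0.8746 + j1.106 A = 1.41∠51.7° A.
Step 6 — Complex power: S = V·I* = 310.2 - j3.631 VA.
Step 7 — Real power: P = Re(S) = 310.2 W.
Step 8 — Reactive power: Q = Im(S) = -3.631 VAR.
Step 9 — Apparent power: |S| = 310.2 VA.
Step 10 — Power factor: PF = P/|S| = 0.9999 (leading).

(a) P = 310.2 W  (b) Q = -3.631 VAR  (c) S = 310.2 VA  (d) PF = 0.9999 (leading)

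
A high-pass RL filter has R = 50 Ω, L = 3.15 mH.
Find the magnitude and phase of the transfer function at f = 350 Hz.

Step 1 — Angular frequency: ω = 2π·350 = 2199 rad/s.
Step 2 — Transfer function: H(jω) = jωL/(R + jωL).
Step 3 — Numerator jωL = j·6.927; denominator R + jωL = 50 + j6.927.
Step 4 — H = 0.01883 + j0.1359.
Step 5 — Magnitude: |H| = 0.1372 (-17.3 dB); phase: φ = 82.1°.

|H| = 0.1372 (-17.3 dB), φ = 82.1°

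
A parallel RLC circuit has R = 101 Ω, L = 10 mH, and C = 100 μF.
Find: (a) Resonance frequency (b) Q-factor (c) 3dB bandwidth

Step 1 — Resonance: ω₀ = 1/√(LC) = 1/√(0.01·0.0001) = 1000 rad/s.
Step 2 — f₀ = ω₀/(2π) = 159.2 Hz.
Step 3 — Parallel Q: Q = R/(ω₀L) = 101/(1000·0.01) = 10.1.
Step 4 — Bandwidth: Δω = ω₀/Q = 99.01 rad/s; BW = Δω/(2π) = 15.76 Hz.

(a) f₀ = 159.2 Hz  (b) Q = 10.1  (c) BW = 15.76 Hz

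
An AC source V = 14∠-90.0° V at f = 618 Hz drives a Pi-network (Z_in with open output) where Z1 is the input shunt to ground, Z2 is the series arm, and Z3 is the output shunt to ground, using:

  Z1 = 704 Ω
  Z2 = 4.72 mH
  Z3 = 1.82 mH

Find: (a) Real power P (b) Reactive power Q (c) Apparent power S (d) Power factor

Step 1 — Angular frequency: ω = 2π·f = 2π·618 = 3883 rad/s.
Step 2 — Component impedances:
  Z1: Z = R = 704 Ω
  Z2: Z = jωL = j·3883·0.00472 = 0 + j18.33 Ω
  Z3: Z = jωL = j·3883·0.00182 = 0 + j7.067 Ω
Step 3 — With open output, the series arm Z2 and the output shunt Z3 appear in series to ground: Z2 + Z3 = 0 + j25.39 Ω.
Step 4 — Parallel with input shunt Z1: Z_in = Z1 || (Z2 + Z3) = 0.9149 + j25.36 Ω = 25.38∠87.9° Ω.
Step 5 — Source phasor: V = 14∠-90.0° V = 0 - j14 V.
Step 6 — Current: I = V / Z = -0.5513 - j0.01989 A = 0.5517∠-177.9° A.
Step 7 — Complex power: S = V·I* = 0.2784 + j7.718 VA.
Step 8 — Real power: P = Re(S) = 0.2784 W.
Step 9 — Reactive power: Q = Im(S) = 7.718 VAR.
Step 10 — Apparent power: |S| = 7.723 VA.
Step 11 — Power factor: PF = P/|S| = 0.03605 (lagging).

(a) P = 0.2784 W  (b) Q = 7.718 VAR  (c) S = 7.723 VA  (d) PF = 0.03605 (lagging)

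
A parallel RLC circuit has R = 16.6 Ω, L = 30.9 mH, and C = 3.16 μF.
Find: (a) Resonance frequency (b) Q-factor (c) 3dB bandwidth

Step 1 — Resonance: ω₀ = 1/√(LC) = 1/√(0.0309·3.16e-06) = 3200 rad/s.
Step 2 — f₀ = ω₀/(2π) = 509.3 Hz.
Step 3 — Parallel Q: Q = R/(ω₀L) = 16.6/(3200·0.0309) = 0.1679.
Step 4 — Bandwidth: Δω = ω₀/Q = 1.906e+04 rad/s; BW = Δω/(2π) = 3034 Hz.

(a) f₀ = 509.3 Hz  (b) Q = 0.1679  (c) BW = 3034 Hz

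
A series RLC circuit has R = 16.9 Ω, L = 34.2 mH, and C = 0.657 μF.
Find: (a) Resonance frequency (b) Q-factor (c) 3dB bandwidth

Step 1 — Resonance condition Im(Z)=0 gives ω₀ = 1/√(LC).
Step 2 — ω₀ = 1/√(0.0342·6.57e-07) = 6671 rad/s.
Step 3 — f₀ = ω₀/(2π) = 1062 Hz.
Step 4 — Series Q: Q = ω₀L/R = 6671·0.0342/16.9 = 13.5.
Step 5 — 3dB bandwidth: Δω = ω₀/Q = 494.2 rad/s; BW = Δω/(2π) = 78.65 Hz.

(a) f₀ = 1062 Hz  (b) Q = 13.5  (c) BW = 78.65 Hz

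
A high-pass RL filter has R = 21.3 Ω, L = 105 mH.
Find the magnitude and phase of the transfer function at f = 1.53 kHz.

Step 1 — Angular frequency: ω = 2π·1530 = 9613 rad/s.
Step 2 — Transfer function: H(jω) = jωL/(R + jωL).
Step 3 — Numerator jωL = j·1009; denominator R + jωL = 21.3 + j1009.
Step 4 — H = 0.9996 + j0.02109.
Step 5 — Magnitude: |H| = 0.9998 (-0.0 dB); phase: φ = 1.2°.

|H| = 0.9998 (-0.0 dB), φ = 1.2°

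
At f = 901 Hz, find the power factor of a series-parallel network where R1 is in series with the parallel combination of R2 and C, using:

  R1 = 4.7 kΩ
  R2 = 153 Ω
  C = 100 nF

Step 1 — Angular frequency: ω = 2π·f = 2π·901 = 5661 rad/s.
Step 2 — Component impedances:
  R1: Z = R = 4700 Ω
  R2: Z = R = 153 Ω
  C: Z = 1/(jωC) = -j/(ω·C) = 0 - j1766 Ω
Step 3 — Parallel branch: R2 || C = 1/(1/R2 + 1/C) = 151.9 - j13.15 Ω.
Step 4 — Series with R1: Z_total = R1 + (R2 || C) = 4852 - j13.15 Ω = 4852∠-0.2° Ω.
Step 5 — Power factor: PF = cos(φ) = Re(Z)/|Z| = 4852/4852 = 1.
Step 6 — Type: Im(Z) = -13.15 ⇒ leading (phase φ = -0.2°).

PF = 1 (leading, φ = -0.2°)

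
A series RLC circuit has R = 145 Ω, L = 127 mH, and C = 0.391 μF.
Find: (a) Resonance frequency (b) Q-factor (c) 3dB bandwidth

Step 1 — Resonance: ω₀ = 1/√(LC) = 1/√(0.127·3.91e-07) = 4488 rad/s.
Step 2 — f₀ = ω₀/(2π) = 714.2 Hz.
Step 3 — Series Q: Q = ω₀L/R = 4488·0.127/145 = 3.93.
Step 4 — Bandwidth: Δω = ω₀/Q = 1142 rad/s; BW = Δω/(2π) = 181.7 Hz.

(a) f₀ = 714.2 Hz  (b) Q = 3.93  (c) BW = 181.7 Hz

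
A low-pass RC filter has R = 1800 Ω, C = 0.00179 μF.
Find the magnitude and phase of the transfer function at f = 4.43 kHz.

Step 1 — Angular frequency: ω = 2π·4430 = 2.783e+04 rad/s.
Step 2 — Transfer function: H(jω) = 1/(1 + jωRC).
Step 3 — Denominator: 1 + jωRC = 1 + j·2.783e+04·1800·1.79e-09 = 1 + j0.08968.
Step 4 — H = 0.992 - j0.08897.
Step 5 — Magnitude: |H| = 0.996 (-0.0 dB); phase: φ = -5.1°.

|H| = 0.996 (-0.0 dB), φ = -5.1°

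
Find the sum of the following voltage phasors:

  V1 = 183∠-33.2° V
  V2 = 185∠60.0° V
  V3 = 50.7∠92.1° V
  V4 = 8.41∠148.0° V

Step 1 — Convert each phasor to rectangular form:
  V1 = 183·(cos(-33.2°) + j·sin(-33.2°)) = 153.1 - j100.2 V
  V2 = 185·(cos(60.0°) + j·sin(60.0°)) = 92.5 + j160.2 V
  V3 = 50.7·(cos(92.1°) + j·sin(92.1°)) = -1.858 + j50.67 V
  V4 = 8.41·(cos(148.0°) + j·sin(148.0°)) = -7.132 + j4.457 V
Step 2 — Sum components: V_total = 236.6 + j115.1 V.
Step 3 — Convert to polar: |V_total| = 263.2 V, ∠V_total = 25.9°.

V_total = 263.2∠25.9° V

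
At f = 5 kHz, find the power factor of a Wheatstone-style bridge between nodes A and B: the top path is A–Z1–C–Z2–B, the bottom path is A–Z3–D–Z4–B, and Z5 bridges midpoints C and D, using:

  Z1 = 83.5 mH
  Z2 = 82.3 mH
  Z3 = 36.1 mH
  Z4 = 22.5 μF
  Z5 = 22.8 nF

Step 1 — Angular frequency: ω = 2π·f = 2π·5000 = 3.142e+04 rad/s.
Step 2 — Component impedances:
  Z1: Z = jωL = j·3.142e+04·0.0835 = 0 + j2623 Ω
  Z2: Z = jωL = j·3.142e+04·0.0823 = 0 + j2586 Ω
  Z3: Z = jωL = j·3.142e+04·0.0361 = 0 + j1134 Ω
  Z4: Z = 1/(jωC) = -j/(ω·C) = 0 - j1.415 Ω
  Z5: Z = 1/(jωC) = -j/(ω·C) = 0 - j1396 Ω
Step 3 — Bridge requires nodal analysis (the Z5 bridge couples midpoints C and D, so the two paths cannot be reduced to a simple series/parallel combination). Setting node B to ground and injecting 1 A at node A, the 3-node admittance system at A, C, D solves to V_A = Z_AB = 0 - j657.4 Ω = 657.4∠-90.0° Ω.
Step 4 — Power factor: PF = cos(φ) = Re(Z)/|Z| = -0/657.4 = -0.
Step 5 — Type: Im(Z) = -657.4 ⇒ leading (phase φ = -90.0°).

PF = -0 (leading, φ = -90.0°)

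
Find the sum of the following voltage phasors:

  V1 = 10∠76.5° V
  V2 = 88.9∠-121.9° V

Step 1 — Convert each phasor to rectangular form:
  V1 = 10·(cos(76.5°) + j·sin(76.5°)) = 2.334 + j9.724 V
  V2 = 88.9·(cos(-121.9°) + j·sin(-121.9°)) = -46.98 - j75.47 V
Step 2 — Sum components: V_total = -44.64 - j65.75 V.
Step 3 — Convert to polar: |V_total| = 79.47 V, ∠V_total = -124.2°.

V_total = 79.47∠-124.2° V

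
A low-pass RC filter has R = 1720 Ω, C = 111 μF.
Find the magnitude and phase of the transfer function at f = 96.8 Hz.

Step 1 — Angular frequency: ω = 2π·96.8 = 608.2 rad/s.
Step 2 — Transfer function: H(jω) = 1/(1 + jωRC).
Step 3 — Denominator: 1 + jωRC = 1 + j·608.2·1720·0.000111 = 1 + j116.1.
Step 4 — H = 7.416e-05 - j0.008611.
Step 5 — Magnitude: |H| = 0.008611 (-41.3 dB); phase: φ = -89.5°.

|H| = 0.008611 (-41.3 dB), φ = -89.5°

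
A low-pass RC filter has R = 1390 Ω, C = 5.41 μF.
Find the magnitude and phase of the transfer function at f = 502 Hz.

Step 1 — Angular frequency: ω = 2π·502 = 3154 rad/s.
Step 2 — Transfer function: H(jω) = 1/(1 + jωRC).
Step 3 — Denominator: 1 + jωRC = 1 + j·3154·1390·5.41e-06 = 1 + j23.72.
Step 4 — H = 0.001774 - j0.04209.
Step 5 — Magnitude: |H| = 0.04212 (-27.5 dB); phase: φ = -87.6°.

|H| = 0.04212 (-27.5 dB), φ = -87.6°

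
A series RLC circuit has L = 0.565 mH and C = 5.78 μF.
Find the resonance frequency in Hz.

Step 1 — Resonance condition Im(Z)=0 gives ω₀ = 1/√(LC).
Step 2 — ω₀ = 1/√(0.000565·5.78e-06) = 1.75e+04 rad/s.
Step 3 — f₀ = ω₀/(2π) = 2785 Hz.

f₀ = 2785 Hz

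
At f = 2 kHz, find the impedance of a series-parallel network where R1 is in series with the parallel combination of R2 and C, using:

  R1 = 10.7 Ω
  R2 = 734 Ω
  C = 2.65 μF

Step 1 — Angular frequency: ω = 2π·f = 2π·2000 = 1.257e+04 rad/s.
Step 2 — Component impedances:
  R1: Z = R = 10.7 Ω
  R2: Z = R = 734 Ω
  C: Z = 1/(jωC) = -j/(ω·C) = 0 - j30.03 Ω
Step 3 — Parallel branch: R2 || C = 1/(1/R2 + 1/C) = 1.226 - j29.98 Ω.
Step 4 — Series with R1: Z_total = R1 + (R2 || C) = 11.93 - j29.98 Ω = 32.26∠-68.3° Ω.

Z = 11.93 - j29.98 Ω = 32.26∠-68.3° Ω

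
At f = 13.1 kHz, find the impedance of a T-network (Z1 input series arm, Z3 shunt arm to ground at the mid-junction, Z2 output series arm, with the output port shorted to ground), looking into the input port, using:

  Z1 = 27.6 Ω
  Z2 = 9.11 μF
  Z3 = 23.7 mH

Step 1 — Angular frequency: ω = 2π·f = 2π·1.31e+04 = 8.231e+04 rad/s.
Step 2 — Component impedances:
  Z1: Z = R = 27.6 Ω
  Z2: Z = 1/(jωC) = -j/(ω·C) = 0 - j1.334 Ω
  Z3: Z = jωL = j·8.231e+04·0.0237 = 0 + j1951 Ω
Step 3 — With the output port shorted to ground, the output series arm Z2 runs from the junction to ground; the shunt arm Z3 also runs from the junction to ground. They appear in parallel: Z3 || Z2 = 0 - j1.335 Ω.
Step 4 — Series with input arm Z1: Z_in = Z1 + (Z3 || Z2) = 27.6 - j1.335 Ω = 27.63∠-2.8° Ω.

Z = 27.6 - j1.335 Ω = 27.63∠-2.8° Ω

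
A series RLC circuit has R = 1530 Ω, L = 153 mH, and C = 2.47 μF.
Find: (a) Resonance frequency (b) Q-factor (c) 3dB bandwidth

Step 1 — Resonance: ω₀ = 1/√(LC) = 1/√(0.153·2.47e-06) = 1627 rad/s.
Step 2 — f₀ = ω₀/(2π) = 258.9 Hz.
Step 3 — Series Q: Q = ω₀L/R = 1627·0.153/1530 = 0.1627.
Step 4 — Bandwidth: Δω = ω₀/Q = 1e+04 rad/s; BW = Δω/(2π) = 1592 Hz.

(a) f₀ = 258.9 Hz  (b) Q = 0.1627  (c) BW = 1592 Hz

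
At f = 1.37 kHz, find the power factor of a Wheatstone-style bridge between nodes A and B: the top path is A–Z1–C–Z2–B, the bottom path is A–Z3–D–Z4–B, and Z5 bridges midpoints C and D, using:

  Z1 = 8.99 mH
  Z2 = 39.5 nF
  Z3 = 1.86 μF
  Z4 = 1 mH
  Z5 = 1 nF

Step 1 — Angular frequency: ω = 2π·f = 2π·1370 = 8608 rad/s.
Step 2 — Component impedances:
  Z1: Z = jωL = j·8608·0.00899 = 0 + j77.39 Ω
  Z2: Z = 1/(jωC) = -j/(ω·C) = 0 - j2941 Ω
  Z3: Z = 1/(jωC) = -j/(ω·C) = 0 - j62.46 Ω
  Z4: Z = jωL = j·8608·0.001 = 0 + j8.608 Ω
  Z5: Z = 1/(jωC) = -j/(ω·C) = 0 - j1.162e+05 Ω
Step 3 — Bridge requires nodal analysis (the Z5 bridge couples midpoints C and D, so the two paths cannot be reduced to a simple series/parallel combination). Setting node B to ground and injecting 1 A at node A, the 3-node admittance system at A, C, D solves to V_A = Z_AB = 0 - j52.82 Ω = 52.82∠-90.0° Ω.
Step 4 — Power factor: PF = cos(φ) = Re(Z)/|Z| = -0/52.82 = -0.
Step 5 — Type: Im(Z) = -52.82 ⇒ leading (phase φ = -90.0°).

PF = -0 (leading, φ = -90.0°)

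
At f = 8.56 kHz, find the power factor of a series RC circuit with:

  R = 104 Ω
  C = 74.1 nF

Step 1 — Angular frequency: ω = 2π·f = 2π·8560 = 5.378e+04 rad/s.
Step 2 — Component impedances:
  R: Z = R = 104 Ω
  C: Z = 1/(jωC) = -j/(ω·C) = 0 - j250.9 Ω
Step 3 — Series combination: Z_total = R + C = 104 - j250.9 Ω = 271.6∠-67.5° Ω.
Step 4 — Power factor: PF = cos(φ) = Re(Z)/|Z| = 104/271.6 = 0.3829.
Step 5 — Type: Im(Z) = -250.9 ⇒ leading (phase φ = -67.5°).

PF = 0.3829 (leading, φ = -67.5°)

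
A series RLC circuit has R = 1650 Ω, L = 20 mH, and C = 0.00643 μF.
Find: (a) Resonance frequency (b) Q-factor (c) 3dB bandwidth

Step 1 — Resonance condition Im(Z)=0 gives ω₀ = 1/√(LC).
Step 2 — ω₀ = 1/√(0.02·6.43e-09) = 8.818e+04 rad/s.
Step 3 — f₀ = ω₀/(2π) = 1.403e+04 Hz.
Step 4 — Series Q: Q = ω₀L/R = 8.818e+04·0.02/1650 = 1.069.
Step 5 — 3dB bandwidth: Δω = ω₀/Q = 8.25e+04 rad/s; BW = Δω/(2π) = 1.313e+04 Hz.

(a) f₀ = 1.403e+04 Hz  (b) Q = 1.069  (c) BW = 1.313e+04 Hz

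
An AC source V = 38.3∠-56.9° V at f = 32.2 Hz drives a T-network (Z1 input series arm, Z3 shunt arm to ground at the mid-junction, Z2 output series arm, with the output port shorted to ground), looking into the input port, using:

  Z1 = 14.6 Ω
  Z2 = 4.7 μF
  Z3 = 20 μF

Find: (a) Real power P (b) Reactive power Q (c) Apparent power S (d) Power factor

Step 1 — Angular frequency: ω = 2π·f = 2π·32.2 = 202.3 rad/s.
Step 2 — Component impedances:
  Z1: Z = R = 14.6 Ω
  Z2: Z = 1/(jωC) = -j/(ω·C) = 0 - j1052 Ω
  Z3: Z = 1/(jωC) = -j/(ω·C) = 0 - j247.1 Ω
Step 3 — With the output port shorted to ground, the output series arm Z2 runs from the junction to ground; the shunt arm Z3 also runs from the junction to ground. They appear in parallel: Z3 || Z2 = 0 - j200.1 Ω.
Step 4 — Series with input arm Z1: Z_in = Z1 + (Z3 || Z2) = 14.6 - j200.1 Ω = 200.6∠-85.8° Ω.
Step 5 — Source phasor: V = 38.3∠-56.9° V = 20.92 - j32.08 V.
Step 6 — Current: I = V / Z = 0.1671 + j0.09233 A = 0.1909∠28.9° A.
Step 7 — Complex power: S = V·I* = 0.532 - j7.292 VA.
Step 8 — Real power: P = Re(S) = 0.532 W.
Step 9 — Reactive power: Q = Im(S) = -7.292 VAR.
Step 10 — Apparent power: |S| = 7.311 VA.
Step 11 — Power factor: PF = P/|S| = 0.07277 (leading).

(a) P = 0.532 W  (b) Q = -7.292 VAR  (c) S = 7.311 VA  (d) PF = 0.07277 (leading)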